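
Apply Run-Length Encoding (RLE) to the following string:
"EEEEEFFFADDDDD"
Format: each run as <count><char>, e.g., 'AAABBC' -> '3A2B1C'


Scanning runs left to right:
  i=0: run of 'E' x 5 -> '5E'
  i=5: run of 'F' x 3 -> '3F'
  i=8: run of 'A' x 1 -> '1A'
  i=9: run of 'D' x 5 -> '5D'

RLE = 5E3F1A5D


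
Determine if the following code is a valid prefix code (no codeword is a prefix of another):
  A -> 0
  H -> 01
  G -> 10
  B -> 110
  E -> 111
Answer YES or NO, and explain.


Checking each pair (does one codeword prefix another?):
  A='0' vs H='01': prefix -- VIOLATION

NO -- this is NOT a valid prefix code. A (0) is a prefix of H (01).


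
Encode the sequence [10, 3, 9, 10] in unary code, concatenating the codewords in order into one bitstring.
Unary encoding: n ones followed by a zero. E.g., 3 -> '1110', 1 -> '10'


Encode each number as n ones followed by a terminating 0:
  10 -> 11111111110 (11 bits)
  3 -> 1110 (4 bits)
  9 -> 1111111110 (10 bits)
  10 -> 11111111110 (11 bits)
Total length = 11 + 4 + 10 + 11 = 36 bits.

Unary([10, 3, 9, 10]) = 111111111101110111111111011111111110 (36 bits)


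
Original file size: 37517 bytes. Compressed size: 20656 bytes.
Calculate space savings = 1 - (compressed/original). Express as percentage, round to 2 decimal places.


ratio = compressed/original = 20656/37517 = 0.550577
savings = 1 - ratio = 1 - 0.550577 = 0.449423
as a percentage: 0.449423 * 100 = 44.94%

Space savings = 1 - 20656/37517 = 44.94%


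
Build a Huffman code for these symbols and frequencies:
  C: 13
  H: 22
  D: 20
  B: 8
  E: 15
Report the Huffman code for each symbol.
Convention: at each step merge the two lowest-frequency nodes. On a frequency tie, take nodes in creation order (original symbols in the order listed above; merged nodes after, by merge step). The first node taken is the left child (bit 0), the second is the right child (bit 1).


Huffman tree construction:
Step 1: Merge B(8) + C(13) = 21
Step 2: Merge E(15) + D(20) = 35
Step 3: Merge (B+C)(21) + H(22) = 43
Step 4: Merge (E+D)(35) + ((B+C)+H)(43) = 78
Read each symbol's code off the tree from the root (left child = 0, right child = 1).

Codes:
  C: 101 (length 3)
  H: 11 (length 2)
  D: 01 (length 2)
  B: 100 (length 3)
  E: 00 (length 2)
Average code length: 177/78 = 2.2692 bits/symbol


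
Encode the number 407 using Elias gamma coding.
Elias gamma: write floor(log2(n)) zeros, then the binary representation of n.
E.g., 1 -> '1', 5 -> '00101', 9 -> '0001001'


num_bits = floor(log2(407)) + 1 = 9
leading_zeros = num_bits - 1 = 8
binary(407) = 110010111

Elias gamma(407) = '00000000' + '110010111' = 00000000110010111 (17 bits)


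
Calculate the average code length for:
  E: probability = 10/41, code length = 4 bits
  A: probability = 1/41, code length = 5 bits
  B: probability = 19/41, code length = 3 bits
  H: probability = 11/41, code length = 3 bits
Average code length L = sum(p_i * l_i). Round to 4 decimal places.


Weighted contributions p_i * l_i:
  E: (10/41) * 4 = 40/41
  A: (1/41) * 5 = 5/41
  B: (19/41) * 3 = 57/41
  H: (11/41) * 3 = 33/41
Sum = (40 + 5 + 57 + 33)/41 = 135/41

L = 135/41 = 3.2927 bits/symbol


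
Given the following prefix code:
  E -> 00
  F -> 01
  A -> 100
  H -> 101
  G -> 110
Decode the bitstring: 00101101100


Decoding step by step:
Bits 00 -> E
Bits 101 -> H
Bits 101 -> H
Bits 100 -> A


Decoded message: EHHA


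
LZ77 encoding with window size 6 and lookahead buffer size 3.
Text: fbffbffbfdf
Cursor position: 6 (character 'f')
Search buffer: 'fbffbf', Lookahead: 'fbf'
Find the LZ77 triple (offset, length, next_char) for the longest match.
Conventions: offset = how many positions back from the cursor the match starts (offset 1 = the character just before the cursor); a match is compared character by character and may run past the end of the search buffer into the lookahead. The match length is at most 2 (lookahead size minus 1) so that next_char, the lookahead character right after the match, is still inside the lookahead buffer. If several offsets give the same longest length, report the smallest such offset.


Try each offset into the search buffer:
  offset=1 (pos 5, char 'f'): match length 1
  offset=2 (pos 4, char 'b'): match length 0
  offset=3 (pos 3, char 'f'): match length 2
  offset=4 (pos 2, char 'f'): match length 1
  offset=5 (pos 1, char 'b'): match length 0
  offset=6 (pos 0, char 'f'): match length 2
Longest match has length 2, found at offsets 3, 6; take the smallest, offset 3.
next_char = character at position 6 + 2 = 8 -> 'f'

Best match: offset=3, length=2 (matching 'fb' starting at position 3)
LZ77 triple: (3, 2, 'f')


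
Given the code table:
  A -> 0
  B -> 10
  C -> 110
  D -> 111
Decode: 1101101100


Decoding:
110 -> C
110 -> C
110 -> C
0 -> A


Result: CCCA


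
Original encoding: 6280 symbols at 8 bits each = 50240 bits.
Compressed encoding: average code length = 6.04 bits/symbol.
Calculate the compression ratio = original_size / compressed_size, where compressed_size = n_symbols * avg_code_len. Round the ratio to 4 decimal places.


original_size = n_symbols * orig_bits = 6280 * 8 = 50240 bits
compressed_size = n_symbols * avg_code_len = 6280 * 6.04 = 37931.2 bits
ratio = original_size / compressed_size = 50240 / 37931.2 = 1.3245

Compression ratio = 1.3245


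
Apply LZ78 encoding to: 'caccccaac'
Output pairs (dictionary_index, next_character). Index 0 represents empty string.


LZ78 encoding steps:
Dictionary: {0: ''}
Step 1: w='' (idx 0), next='c' -> output (0, 'c'), add 'c' as idx 1
Step 2: w='' (idx 0), next='a' -> output (0, 'a'), add 'a' as idx 2
Step 3: w='c' (idx 1), next='c' -> output (1, 'c'), add 'cc' as idx 3
Step 4: w='cc' (idx 3), next='a' -> output (3, 'a'), add 'cca' as idx 4
Step 5: w='a' (idx 2), next='c' -> output (2, 'c'), add 'ac' as idx 5


Encoded: [(0, 'c'), (0, 'a'), (1, 'c'), (3, 'a'), (2, 'c')]


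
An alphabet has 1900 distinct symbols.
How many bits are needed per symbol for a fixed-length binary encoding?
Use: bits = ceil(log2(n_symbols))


log2(1900) = 10.8918
Bracket: 2^10 = 1024 < 1900 <= 2^11 = 2048
So ceil(log2(1900)) = 11

bits = ceil(log2(1900)) = ceil(10.8918) = 11 bits


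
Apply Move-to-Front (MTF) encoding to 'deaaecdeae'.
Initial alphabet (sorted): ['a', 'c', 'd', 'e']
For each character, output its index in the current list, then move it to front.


MTF encoding:
'd': index 2 in ['a', 'c', 'd', 'e'] -> ['d', 'a', 'c', 'e']
'e': index 3 in ['d', 'a', 'c', 'e'] -> ['e', 'd', 'a', 'c']
'a': index 2 in ['e', 'd', 'a', 'c'] -> ['a', 'e', 'd', 'c']
'a': index 0 in ['a', 'e', 'd', 'c'] -> ['a', 'e', 'd', 'c']
'e': index 1 in ['a', 'e', 'd', 'c'] -> ['e', 'a', 'd', 'c']
'c': index 3 in ['e', 'a', 'd', 'c'] -> ['c', 'e', 'a', 'd']
'd': index 3 in ['c', 'e', 'a', 'd'] -> ['d', 'c', 'e', 'a']
'e': index 2 in ['d', 'c', 'e', 'a'] -> ['e', 'd', 'c', 'a']
'a': index 3 in ['e', 'd', 'c', 'a'] -> ['a', 'e', 'd', 'c']
'e': index 1 in ['a', 'e', 'd', 'c'] -> ['e', 'a', 'd', 'c']


Output: [2, 3, 2, 0, 1, 3, 3, 2, 3, 1]


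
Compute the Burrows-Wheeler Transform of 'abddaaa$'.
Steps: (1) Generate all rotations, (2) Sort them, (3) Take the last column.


Rotations (sorted):
  0: $abddaaa -> last char: a
  1: a$abddaa -> last char: a
  2: aa$abdda -> last char: a
  3: aaa$abdd -> last char: d
  4: abddaaa$ -> last char: $
  5: bddaaa$a -> last char: a
  6: daaa$abd -> last char: d
  7: ddaaa$ab -> last char: b


BWT = aaad$adb


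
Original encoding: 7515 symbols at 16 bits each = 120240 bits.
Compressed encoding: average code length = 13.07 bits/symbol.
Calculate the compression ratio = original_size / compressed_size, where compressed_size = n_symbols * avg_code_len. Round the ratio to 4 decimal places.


original_size = n_symbols * orig_bits = 7515 * 16 = 120240 bits
compressed_size = n_symbols * avg_code_len = 7515 * 13.07 = 98221.05 bits
ratio = original_size / compressed_size = 120240 / 98221.05 = 1.2242

Compression ratio = 1.2242


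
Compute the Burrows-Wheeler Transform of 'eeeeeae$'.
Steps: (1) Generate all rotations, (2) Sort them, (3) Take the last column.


Rotations (sorted):
  0: $eeeeeae -> last char: e
  1: ae$eeeee -> last char: e
  2: e$eeeeea -> last char: a
  3: eae$eeee -> last char: e
  4: eeae$eee -> last char: e
  5: eeeae$ee -> last char: e
  6: eeeeae$e -> last char: e
  7: eeeeeae$ -> last char: $


BWT = eeaeeee$


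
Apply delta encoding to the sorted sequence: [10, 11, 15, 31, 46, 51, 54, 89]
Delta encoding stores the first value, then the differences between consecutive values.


First value: 10
Deltas:
  11 - 10 = 1
  15 - 11 = 4
  31 - 15 = 16
  46 - 31 = 15
  51 - 46 = 5
  54 - 51 = 3
  89 - 54 = 35


Delta encoded: [10, 1, 4, 16, 15, 5, 3, 35]


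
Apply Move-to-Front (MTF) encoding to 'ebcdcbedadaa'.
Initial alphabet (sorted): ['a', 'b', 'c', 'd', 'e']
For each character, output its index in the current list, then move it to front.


MTF encoding:
'e': index 4 in ['a', 'b', 'c', 'd', 'e'] -> ['e', 'a', 'b', 'c', 'd']
'b': index 2 in ['e', 'a', 'b', 'c', 'd'] -> ['b', 'e', 'a', 'c', 'd']
'c': index 3 in ['b', 'e', 'a', 'c', 'd'] -> ['c', 'b', 'e', 'a', 'd']
'd': index 4 in ['c', 'b', 'e', 'a', 'd'] -> ['d', 'c', 'b', 'e', 'a']
'c': index 1 in ['d', 'c', 'b', 'e', 'a'] -> ['c', 'd', 'b', 'e', 'a']
'b': index 2 in ['c', 'd', 'b', 'e', 'a'] -> ['b', 'c', 'd', 'e', 'a']
'e': index 3 in ['b', 'c', 'd', 'e', 'a'] -> ['e', 'b', 'c', 'd', 'a']
'd': index 3 in ['e', 'b', 'c', 'd', 'a'] -> ['d', 'e', 'b', 'c', 'a']
'a': index 4 in ['d', 'e', 'b', 'c', 'a'] -> ['a', 'd', 'e', 'b', 'c']
'd': index 1 in ['a', 'd', 'e', 'b', 'c'] -> ['d', 'a', 'e', 'b', 'c']
'a': index 1 in ['d', 'a', 'e', 'b', 'c'] -> ['a', 'd', 'e', 'b', 'c']
'a': index 0 in ['a', 'd', 'e', 'b', 'c'] -> ['a', 'd', 'e', 'b', 'c']


Output: [4, 2, 3, 4, 1, 2, 3, 3, 4, 1, 1, 0]


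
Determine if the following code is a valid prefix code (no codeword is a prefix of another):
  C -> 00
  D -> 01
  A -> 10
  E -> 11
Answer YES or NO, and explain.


Checking each pair (does one codeword prefix another?):
  C='00' vs D='01': no prefix
  C='00' vs A='10': no prefix
  C='00' vs E='11': no prefix
  D='01' vs C='00': no prefix
  D='01' vs A='10': no prefix
  D='01' vs E='11': no prefix
  A='10' vs C='00': no prefix
  A='10' vs D='01': no prefix
  A='10' vs E='11': no prefix
  E='11' vs C='00': no prefix
  E='11' vs D='01': no prefix
  E='11' vs A='10': no prefix
No violation found over all pairs.

YES -- this is a valid prefix code. No codeword is a prefix of any other codeword.


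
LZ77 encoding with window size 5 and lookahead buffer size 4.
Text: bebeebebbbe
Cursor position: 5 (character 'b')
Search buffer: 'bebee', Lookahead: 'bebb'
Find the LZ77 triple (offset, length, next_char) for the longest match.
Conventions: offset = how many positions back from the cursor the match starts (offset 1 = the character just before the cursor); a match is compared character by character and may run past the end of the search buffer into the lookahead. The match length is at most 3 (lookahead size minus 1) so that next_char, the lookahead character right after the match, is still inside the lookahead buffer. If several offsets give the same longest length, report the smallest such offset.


Try each offset into the search buffer:
  offset=1 (pos 4, char 'e'): match length 0
  offset=2 (pos 3, char 'e'): match length 0
  offset=3 (pos 2, char 'b'): match length 2
  offset=4 (pos 1, char 'e'): match length 0
  offset=5 (pos 0, char 'b'): match length 3
Longest match has length 3 at offset 5.
next_char = character at position 5 + 3 = 8 -> 'b'

Best match: offset=5, length=3 (matching 'beb' starting at position 0)
LZ77 triple: (5, 3, 'b')


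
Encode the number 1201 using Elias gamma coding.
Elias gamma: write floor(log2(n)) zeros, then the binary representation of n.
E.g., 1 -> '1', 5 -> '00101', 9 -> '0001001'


num_bits = floor(log2(1201)) + 1 = 11
leading_zeros = num_bits - 1 = 10
binary(1201) = 10010110001

Elias gamma(1201) = '0000000000' + '10010110001' = 000000000010010110001 (21 bits)


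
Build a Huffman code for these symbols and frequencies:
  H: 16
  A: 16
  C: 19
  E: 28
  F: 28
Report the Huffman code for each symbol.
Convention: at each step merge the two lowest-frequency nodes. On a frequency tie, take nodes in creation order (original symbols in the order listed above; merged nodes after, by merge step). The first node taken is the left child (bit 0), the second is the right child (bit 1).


Huffman tree construction:
Step 1: Merge H(16) + A(16) = 32
Step 2: Merge C(19) + E(28) = 47
Step 3: Merge F(28) + (H+A)(32) = 60
Step 4: Merge (C+E)(47) + (F+(H+A))(60) = 107
Read each symbol's code off the tree from the root (left child = 0, right child = 1).

Codes:
  H: 110 (length 3)
  A: 111 (length 3)
  C: 00 (length 2)
  E: 01 (length 2)
  F: 10 (length 2)
Average code length: 246/107 = 2.2991 bits/symbol


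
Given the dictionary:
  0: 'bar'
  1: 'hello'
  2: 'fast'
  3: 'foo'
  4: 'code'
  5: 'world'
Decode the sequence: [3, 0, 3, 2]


Look up each index in the dictionary:
  3 -> 'foo'
  0 -> 'bar'
  3 -> 'foo'
  2 -> 'fast'

Decoded: "foo bar foo fast"


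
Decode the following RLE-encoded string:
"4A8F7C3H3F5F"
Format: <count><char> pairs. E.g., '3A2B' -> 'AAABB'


Expanding each <count><char> pair:
  4A -> 'AAAA'
  8F -> 'FFFFFFFF'
  7C -> 'CCCCCCC'
  3H -> 'HHH'
  3F -> 'FFF'
  5F -> 'FFFFF'

Decoded = AAAAFFFFFFFFCCCCCCCHHHFFFFFFFF


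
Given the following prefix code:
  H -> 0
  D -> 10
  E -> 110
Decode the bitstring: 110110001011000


Decoding step by step:
Bits 110 -> E
Bits 110 -> E
Bits 0 -> H
Bits 0 -> H
Bits 10 -> D
Bits 110 -> E
Bits 0 -> H
Bits 0 -> H


Decoded message: EEHHDEHH


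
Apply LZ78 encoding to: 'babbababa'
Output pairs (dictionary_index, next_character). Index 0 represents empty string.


LZ78 encoding steps:
Dictionary: {0: ''}
Step 1: w='' (idx 0), next='b' -> output (0, 'b'), add 'b' as idx 1
Step 2: w='' (idx 0), next='a' -> output (0, 'a'), add 'a' as idx 2
Step 3: w='b' (idx 1), next='b' -> output (1, 'b'), add 'bb' as idx 3
Step 4: w='a' (idx 2), next='b' -> output (2, 'b'), add 'ab' as idx 4
Step 5: w='ab' (idx 4), next='a' -> output (4, 'a'), add 'aba' as idx 5


Encoded: [(0, 'b'), (0, 'a'), (1, 'b'), (2, 'b'), (4, 'a')]


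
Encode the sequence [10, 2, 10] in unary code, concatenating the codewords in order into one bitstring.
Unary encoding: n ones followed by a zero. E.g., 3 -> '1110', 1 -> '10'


Encode each number as n ones followed by a terminating 0:
  10 -> 11111111110 (11 bits)
  2 -> 110 (3 bits)
  10 -> 11111111110 (11 bits)
Total length = 11 + 3 + 11 = 25 bits.

Unary([10, 2, 10]) = 1111111111011011111111110 (25 bits)


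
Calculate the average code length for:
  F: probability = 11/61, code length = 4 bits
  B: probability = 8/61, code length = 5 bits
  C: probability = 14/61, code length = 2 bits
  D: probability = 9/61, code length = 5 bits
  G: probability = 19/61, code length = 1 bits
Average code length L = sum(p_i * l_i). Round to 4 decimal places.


Weighted contributions p_i * l_i:
  F: (11/61) * 4 = 44/61
  B: (8/61) * 5 = 40/61
  C: (14/61) * 2 = 28/61
  D: (9/61) * 5 = 45/61
  G: (19/61) * 1 = 19/61
Sum = (44 + 40 + 28 + 45 + 19)/61 = 176/61

L = 176/61 = 2.8852 bits/symbol


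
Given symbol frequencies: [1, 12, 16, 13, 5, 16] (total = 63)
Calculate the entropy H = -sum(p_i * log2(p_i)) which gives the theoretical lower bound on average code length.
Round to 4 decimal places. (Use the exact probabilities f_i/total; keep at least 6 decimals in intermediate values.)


Per-symbol terms -p_i * log2(p_i) with p_i = f_i/63:
  p = 1/63 = 0.015873: log2(p) = -5.977280, -p*log2(p) = 0.094877
  p = 12/63 = 0.190476: log2(p) = -2.392317, -p*log2(p) = 0.455680
  p = 16/63 = 0.253968: log2(p) = -1.977280, -p*log2(p) = 0.502166
  p = 13/63 = 0.206349: log2(p) = -2.276840, -p*log2(p) = 0.469824
  p = 5/63 = 0.079365: log2(p) = -3.655352, -p*log2(p) = 0.290107
  p = 16/63 = 0.253968: log2(p) = -1.977280, -p*log2(p) = 0.502166
H = 0.094877 + 0.455680 + 0.502166 + 0.469824 + 0.290107 + 0.502166 = 2.314820

H = 2.3148 bits/symbol


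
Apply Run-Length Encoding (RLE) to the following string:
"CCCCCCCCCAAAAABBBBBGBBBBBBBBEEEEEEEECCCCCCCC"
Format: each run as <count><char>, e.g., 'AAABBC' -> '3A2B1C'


Scanning runs left to right:
  i=0: run of 'C' x 9 -> '9C'
  i=9: run of 'A' x 5 -> '5A'
  i=14: run of 'B' x 5 -> '5B'
  i=19: run of 'G' x 1 -> '1G'
  i=20: run of 'B' x 8 -> '8B'
  i=28: run of 'E' x 8 -> '8E'
  i=36: run of 'C' x 8 -> '8C'

RLE = 9C5A5B1G8B8E8C


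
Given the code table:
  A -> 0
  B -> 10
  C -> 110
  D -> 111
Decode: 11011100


Decoding:
110 -> C
111 -> D
0 -> A
0 -> A


Result: CDAA


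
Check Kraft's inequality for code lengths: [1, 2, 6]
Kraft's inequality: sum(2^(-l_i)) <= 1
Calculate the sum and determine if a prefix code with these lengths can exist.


Sum = 2^(-1) + 2^(-2) + 2^(-6)
    = 0.5 + 0.25 + 0.015625
    = 49/64 = 0.765625
Since 0.765625 <= 1, Kraft's inequality IS satisfied.
A prefix code with these lengths CAN exist.

Kraft sum = 0.765625. Satisfied.


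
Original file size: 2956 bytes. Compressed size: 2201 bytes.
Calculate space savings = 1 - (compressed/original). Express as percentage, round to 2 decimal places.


ratio = compressed/original = 2201/2956 = 0.744587
savings = 1 - ratio = 1 - 0.744587 = 0.255413
as a percentage: 0.255413 * 100 = 25.54%

Space savings = 1 - 2201/2956 = 25.54%


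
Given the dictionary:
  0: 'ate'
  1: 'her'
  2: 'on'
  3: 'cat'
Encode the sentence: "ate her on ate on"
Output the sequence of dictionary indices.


Look up each word in the dictionary:
  'ate' -> 0
  'her' -> 1
  'on' -> 2
  'ate' -> 0
  'on' -> 2

Encoded: [0, 1, 2, 0, 2]


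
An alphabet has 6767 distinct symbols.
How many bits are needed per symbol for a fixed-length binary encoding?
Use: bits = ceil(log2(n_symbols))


log2(6767) = 12.7243
Bracket: 2^12 = 4096 < 6767 <= 2^13 = 8192
So ceil(log2(6767)) = 13

bits = ceil(log2(6767)) = ceil(12.7243) = 13 bits


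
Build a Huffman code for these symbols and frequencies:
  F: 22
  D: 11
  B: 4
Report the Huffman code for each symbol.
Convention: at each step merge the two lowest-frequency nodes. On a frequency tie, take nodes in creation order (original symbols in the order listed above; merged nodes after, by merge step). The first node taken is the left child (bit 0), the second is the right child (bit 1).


Huffman tree construction:
Step 1: Merge B(4) + D(11) = 15
Step 2: Merge (B+D)(15) + F(22) = 37
Read each symbol's code off the tree from the root (left child = 0, right child = 1).

Codes:
  F: 1 (length 1)
  D: 01 (length 2)
  B: 00 (length 2)
Average code length: 52/37 = 1.4054 bits/symbol


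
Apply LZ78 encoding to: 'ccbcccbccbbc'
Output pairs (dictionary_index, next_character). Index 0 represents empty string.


LZ78 encoding steps:
Dictionary: {0: ''}
Step 1: w='' (idx 0), next='c' -> output (0, 'c'), add 'c' as idx 1
Step 2: w='c' (idx 1), next='b' -> output (1, 'b'), add 'cb' as idx 2
Step 3: w='c' (idx 1), next='c' -> output (1, 'c'), add 'cc' as idx 3
Step 4: w='cb' (idx 2), next='c' -> output (2, 'c'), add 'cbc' as idx 4
Step 5: w='cb' (idx 2), next='b' -> output (2, 'b'), add 'cbb' as idx 5
Step 6: w='c' (idx 1), end of input -> output (1, '')


Encoded: [(0, 'c'), (1, 'b'), (1, 'c'), (2, 'c'), (2, 'b'), (1, '')]


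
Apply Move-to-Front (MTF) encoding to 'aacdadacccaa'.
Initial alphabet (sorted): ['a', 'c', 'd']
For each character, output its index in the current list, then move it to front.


MTF encoding:
'a': index 0 in ['a', 'c', 'd'] -> ['a', 'c', 'd']
'a': index 0 in ['a', 'c', 'd'] -> ['a', 'c', 'd']
'c': index 1 in ['a', 'c', 'd'] -> ['c', 'a', 'd']
'd': index 2 in ['c', 'a', 'd'] -> ['d', 'c', 'a']
'a': index 2 in ['d', 'c', 'a'] -> ['a', 'd', 'c']
'd': index 1 in ['a', 'd', 'c'] -> ['d', 'a', 'c']
'a': index 1 in ['d', 'a', 'c'] -> ['a', 'd', 'c']
'c': index 2 in ['a', 'd', 'c'] -> ['c', 'a', 'd']
'c': index 0 in ['c', 'a', 'd'] -> ['c', 'a', 'd']
'c': index 0 in ['c', 'a', 'd'] -> ['c', 'a', 'd']
'a': index 1 in ['c', 'a', 'd'] -> ['a', 'c', 'd']
'a': index 0 in ['a', 'c', 'd'] -> ['a', 'c', 'd']


Output: [0, 0, 1, 2, 2, 1, 1, 2, 0, 0, 1, 0]


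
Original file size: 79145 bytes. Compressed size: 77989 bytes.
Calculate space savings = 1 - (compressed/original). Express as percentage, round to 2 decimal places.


ratio = compressed/original = 77989/79145 = 0.985394
savings = 1 - ratio = 1 - 0.985394 = 0.014606
as a percentage: 0.014606 * 100 = 1.46%

Space savings = 1 - 77989/79145 = 1.46%


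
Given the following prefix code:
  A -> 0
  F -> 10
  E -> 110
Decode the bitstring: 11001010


Decoding step by step:
Bits 110 -> E
Bits 0 -> A
Bits 10 -> F
Bits 10 -> F


Decoded message: EAFF


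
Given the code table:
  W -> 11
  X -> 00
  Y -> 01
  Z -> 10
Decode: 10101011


Decoding:
10 -> Z
10 -> Z
10 -> Z
11 -> W


Result: ZZZW


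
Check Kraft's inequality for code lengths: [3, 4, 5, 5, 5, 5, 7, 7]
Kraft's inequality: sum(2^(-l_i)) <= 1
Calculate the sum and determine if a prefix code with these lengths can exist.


Sum = 2^(-3) + 2^(-4) + 2^(-5) + 2^(-5) + 2^(-5) + 2^(-5) + 2^(-7) + 2^(-7)
    = 0.125 + 0.0625 + 0.03125 + 0.03125 + 0.03125 + 0.03125 + 0.0078125 + 0.0078125
    = 42/128 = 0.328125
Since 0.328125 <= 1, Kraft's inequality IS satisfied.
A prefix code with these lengths CAN exist.

Kraft sum = 0.328125. Satisfied.


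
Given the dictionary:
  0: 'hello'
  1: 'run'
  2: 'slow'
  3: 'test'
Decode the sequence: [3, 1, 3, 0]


Look up each index in the dictionary:
  3 -> 'test'
  1 -> 'run'
  3 -> 'test'
  0 -> 'hello'

Decoded: "test run test hello"


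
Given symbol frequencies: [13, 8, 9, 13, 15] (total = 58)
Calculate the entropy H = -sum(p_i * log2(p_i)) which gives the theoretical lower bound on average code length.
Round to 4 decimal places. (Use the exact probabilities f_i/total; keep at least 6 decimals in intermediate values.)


Per-symbol terms -p_i * log2(p_i) with p_i = f_i/58:
  p = 13/58 = 0.224138: log2(p) = -2.157541, -p*log2(p) = 0.483587
  p = 8/58 = 0.137931: log2(p) = -2.857981, -p*log2(p) = 0.394204
  p = 9/58 = 0.155172: log2(p) = -2.688056, -p*log2(p) = 0.417112
  p = 13/58 = 0.224138: log2(p) = -2.157541, -p*log2(p) = 0.483587
  p = 15/58 = 0.258621: log2(p) = -1.951090, -p*log2(p) = 0.504592
H = 0.483587 + 0.394204 + 0.417112 + 0.483587 + 0.504592 = 2.283082

H = 2.2831 bits/symbol


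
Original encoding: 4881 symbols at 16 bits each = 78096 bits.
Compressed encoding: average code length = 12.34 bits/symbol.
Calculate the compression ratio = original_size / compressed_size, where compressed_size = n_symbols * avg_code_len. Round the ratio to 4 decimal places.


original_size = n_symbols * orig_bits = 4881 * 16 = 78096 bits
compressed_size = n_symbols * avg_code_len = 4881 * 12.34 = 60231.54 bits
ratio = original_size / compressed_size = 78096 / 60231.54 = 1.2966

Compression ratio = 1.2966


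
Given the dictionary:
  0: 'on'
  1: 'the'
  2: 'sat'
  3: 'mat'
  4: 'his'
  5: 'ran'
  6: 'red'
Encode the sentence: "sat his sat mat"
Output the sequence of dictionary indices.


Look up each word in the dictionary:
  'sat' -> 2
  'his' -> 4
  'sat' -> 2
  'mat' -> 3

Encoded: [2, 4, 2, 3]


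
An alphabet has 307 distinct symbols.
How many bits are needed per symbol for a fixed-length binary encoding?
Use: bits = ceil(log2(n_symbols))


log2(307) = 8.2621
Bracket: 2^8 = 256 < 307 <= 2^9 = 512
So ceil(log2(307)) = 9

bits = ceil(log2(307)) = ceil(8.2621) = 9 bits


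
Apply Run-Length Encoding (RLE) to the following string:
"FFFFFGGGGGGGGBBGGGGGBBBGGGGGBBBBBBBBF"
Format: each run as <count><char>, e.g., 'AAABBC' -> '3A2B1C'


Scanning runs left to right:
  i=0: run of 'F' x 5 -> '5F'
  i=5: run of 'G' x 8 -> '8G'
  i=13: run of 'B' x 2 -> '2B'
  i=15: run of 'G' x 5 -> '5G'
  i=20: run of 'B' x 3 -> '3B'
  i=23: run of 'G' x 5 -> '5G'
  i=28: run of 'B' x 8 -> '8B'
  i=36: run of 'F' x 1 -> '1F'

RLE = 5F8G2B5G3B5G8B1F


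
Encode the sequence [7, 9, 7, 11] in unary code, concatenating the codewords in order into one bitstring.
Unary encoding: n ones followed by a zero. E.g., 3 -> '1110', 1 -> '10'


Encode each number as n ones followed by a terminating 0:
  7 -> 11111110 (8 bits)
  9 -> 1111111110 (10 bits)
  7 -> 11111110 (8 bits)
  11 -> 111111111110 (12 bits)
Total length = 8 + 10 + 8 + 12 = 38 bits.

Unary([7, 9, 7, 11]) = 11111110111111111011111110111111111110 (38 bits)


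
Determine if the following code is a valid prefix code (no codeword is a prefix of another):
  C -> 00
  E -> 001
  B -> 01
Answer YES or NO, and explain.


Checking each pair (does one codeword prefix another?):
  C='00' vs E='001': prefix -- VIOLATION

NO -- this is NOT a valid prefix code. C (00) is a prefix of E (001).


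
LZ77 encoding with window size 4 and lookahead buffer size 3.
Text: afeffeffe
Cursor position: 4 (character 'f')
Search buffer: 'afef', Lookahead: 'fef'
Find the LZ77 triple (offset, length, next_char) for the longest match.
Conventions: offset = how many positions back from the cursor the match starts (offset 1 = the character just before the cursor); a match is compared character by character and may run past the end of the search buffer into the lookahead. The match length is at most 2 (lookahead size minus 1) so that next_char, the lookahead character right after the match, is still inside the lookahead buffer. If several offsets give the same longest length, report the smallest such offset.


Try each offset into the search buffer:
  offset=1 (pos 3, char 'f'): match length 1
  offset=2 (pos 2, char 'e'): match length 0
  offset=3 (pos 1, char 'f'): match length 2
  offset=4 (pos 0, char 'a'): match length 0
Longest match has length 2 at offset 3.
next_char = character at position 4 + 2 = 6 -> 'f'

Best match: offset=3, length=2 (matching 'fe' starting at position 1)
LZ77 triple: (3, 2, 'f')


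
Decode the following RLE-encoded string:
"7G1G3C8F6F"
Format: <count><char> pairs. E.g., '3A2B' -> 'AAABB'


Expanding each <count><char> pair:
  7G -> 'GGGGGGG'
  1G -> 'G'
  3C -> 'CCC'
  8F -> 'FFFFFFFF'
  6F -> 'FFFFFF'

Decoded = GGGGGGGGCCCFFFFFFFFFFFFFF


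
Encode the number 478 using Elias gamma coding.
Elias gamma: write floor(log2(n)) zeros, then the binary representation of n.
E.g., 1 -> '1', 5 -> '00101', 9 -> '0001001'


num_bits = floor(log2(478)) + 1 = 9
leading_zeros = num_bits - 1 = 8
binary(478) = 111011110

Elias gamma(478) = '00000000' + '111011110' = 00000000111011110 (17 bits)


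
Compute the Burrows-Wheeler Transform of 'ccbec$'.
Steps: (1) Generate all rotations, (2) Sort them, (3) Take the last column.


Rotations (sorted):
  0: $ccbec -> last char: c
  1: bec$cc -> last char: c
  2: c$ccbe -> last char: e
  3: cbec$c -> last char: c
  4: ccbec$ -> last char: $
  5: ec$ccb -> last char: b


BWT = ccec$b


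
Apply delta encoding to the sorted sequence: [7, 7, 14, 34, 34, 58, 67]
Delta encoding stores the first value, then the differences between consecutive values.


First value: 7
Deltas:
  7 - 7 = 0
  14 - 7 = 7
  34 - 14 = 20
  34 - 34 = 0
  58 - 34 = 24
  67 - 58 = 9


Delta encoded: [7, 0, 7, 20, 0, 24, 9]


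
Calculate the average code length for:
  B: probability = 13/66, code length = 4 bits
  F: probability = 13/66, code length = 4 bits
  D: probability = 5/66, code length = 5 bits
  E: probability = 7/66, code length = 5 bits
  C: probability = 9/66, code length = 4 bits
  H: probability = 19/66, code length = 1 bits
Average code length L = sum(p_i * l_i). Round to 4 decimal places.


Weighted contributions p_i * l_i:
  B: (13/66) * 4 = 52/66
  F: (13/66) * 4 = 52/66
  D: (5/66) * 5 = 25/66
  E: (7/66) * 5 = 35/66
  C: (9/66) * 4 = 36/66
  H: (19/66) * 1 = 19/66
Sum = (52 + 52 + 25 + 35 + 36 + 19)/66 = 219/66

L = 219/66 = 3.3182 bits/symbol


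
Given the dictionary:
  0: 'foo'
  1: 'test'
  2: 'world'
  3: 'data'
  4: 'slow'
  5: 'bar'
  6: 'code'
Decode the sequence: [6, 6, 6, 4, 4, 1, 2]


Look up each index in the dictionary:
  6 -> 'code'
  6 -> 'code'
  6 -> 'code'
  4 -> 'slow'
  4 -> 'slow'
  1 -> 'test'
  2 -> 'world'

Decoded: "code code code slow slow test world"


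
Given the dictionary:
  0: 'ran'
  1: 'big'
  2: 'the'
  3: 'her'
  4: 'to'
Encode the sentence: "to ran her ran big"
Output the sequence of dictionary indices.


Look up each word in the dictionary:
  'to' -> 4
  'ran' -> 0
  'her' -> 3
  'ran' -> 0
  'big' -> 1

Encoded: [4, 0, 3, 0, 1]


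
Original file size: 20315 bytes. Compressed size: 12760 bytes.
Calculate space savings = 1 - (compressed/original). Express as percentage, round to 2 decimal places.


ratio = compressed/original = 12760/20315 = 0.628107
savings = 1 - ratio = 1 - 0.628107 = 0.371893
as a percentage: 0.371893 * 100 = 37.19%

Space savings = 1 - 12760/20315 = 37.19%


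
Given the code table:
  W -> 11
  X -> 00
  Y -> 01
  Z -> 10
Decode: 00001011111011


Decoding:
00 -> X
00 -> X
10 -> Z
11 -> W
11 -> W
10 -> Z
11 -> W


Result: XXZWWZW


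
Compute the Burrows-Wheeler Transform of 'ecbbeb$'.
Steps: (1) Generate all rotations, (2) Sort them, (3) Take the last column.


Rotations (sorted):
  0: $ecbbeb -> last char: b
  1: b$ecbbe -> last char: e
  2: bbeb$ec -> last char: c
  3: beb$ecb -> last char: b
  4: cbbeb$e -> last char: e
  5: eb$ecbb -> last char: b
  6: ecbbeb$ -> last char: $


BWT = becbeb$


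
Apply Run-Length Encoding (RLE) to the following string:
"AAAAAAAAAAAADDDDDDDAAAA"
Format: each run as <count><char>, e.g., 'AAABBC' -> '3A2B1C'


Scanning runs left to right:
  i=0: run of 'A' x 12 -> '12A'
  i=12: run of 'D' x 7 -> '7D'
  i=19: run of 'A' x 4 -> '4A'

RLE = 12A7D4A


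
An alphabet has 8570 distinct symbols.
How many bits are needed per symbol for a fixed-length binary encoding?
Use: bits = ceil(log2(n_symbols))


log2(8570) = 13.0651
Bracket: 2^13 = 8192 < 8570 <= 2^14 = 16384
So ceil(log2(8570)) = 14

bits = ceil(log2(8570)) = ceil(13.0651) = 14 bits


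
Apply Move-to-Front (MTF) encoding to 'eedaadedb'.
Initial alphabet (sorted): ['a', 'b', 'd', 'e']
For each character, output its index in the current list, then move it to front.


MTF encoding:
'e': index 3 in ['a', 'b', 'd', 'e'] -> ['e', 'a', 'b', 'd']
'e': index 0 in ['e', 'a', 'b', 'd'] -> ['e', 'a', 'b', 'd']
'd': index 3 in ['e', 'a', 'b', 'd'] -> ['d', 'e', 'a', 'b']
'a': index 2 in ['d', 'e', 'a', 'b'] -> ['a', 'd', 'e', 'b']
'a': index 0 in ['a', 'd', 'e', 'b'] -> ['a', 'd', 'e', 'b']
'd': index 1 in ['a', 'd', 'e', 'b'] -> ['d', 'a', 'e', 'b']
'e': index 2 in ['d', 'a', 'e', 'b'] -> ['e', 'd', 'a', 'b']
'd': index 1 in ['e', 'd', 'a', 'b'] -> ['d', 'e', 'a', 'b']
'b': index 3 in ['d', 'e', 'a', 'b'] -> ['b', 'd', 'e', 'a']


Output: [3, 0, 3, 2, 0, 1, 2, 1, 3]


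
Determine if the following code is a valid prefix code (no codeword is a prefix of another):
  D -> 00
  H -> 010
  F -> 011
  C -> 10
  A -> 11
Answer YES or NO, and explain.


Checking each pair (does one codeword prefix another?):
  D='00' vs H='010': no prefix
  D='00' vs F='011': no prefix
  D='00' vs C='10': no prefix
  D='00' vs A='11': no prefix
  H='010' vs D='00': no prefix
  H='010' vs F='011': no prefix
  H='010' vs C='10': no prefix
  H='010' vs A='11': no prefix
  F='011' vs D='00': no prefix
  F='011' vs H='010': no prefix
  F='011' vs C='10': no prefix
  F='011' vs A='11': no prefix
  C='10' vs D='00': no prefix
  C='10' vs H='010': no prefix
  C='10' vs F='011': no prefix
  C='10' vs A='11': no prefix
  A='11' vs D='00': no prefix
  A='11' vs H='010': no prefix
  A='11' vs F='011': no prefix
  A='11' vs C='10': no prefix
No violation found over all pairs.

YES -- this is a valid prefix code. No codeword is a prefix of any other codeword.


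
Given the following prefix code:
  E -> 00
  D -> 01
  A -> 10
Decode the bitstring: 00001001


Decoding step by step:
Bits 00 -> E
Bits 00 -> E
Bits 10 -> A
Bits 01 -> D


Decoded message: EEAD


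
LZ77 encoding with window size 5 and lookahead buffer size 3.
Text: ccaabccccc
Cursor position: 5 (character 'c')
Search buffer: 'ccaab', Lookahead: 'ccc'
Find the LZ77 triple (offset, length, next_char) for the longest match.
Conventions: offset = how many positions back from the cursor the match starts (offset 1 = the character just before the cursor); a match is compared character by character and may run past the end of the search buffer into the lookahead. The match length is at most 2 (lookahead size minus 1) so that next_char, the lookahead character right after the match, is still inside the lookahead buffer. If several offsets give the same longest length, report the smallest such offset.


Try each offset into the search buffer:
  offset=1 (pos 4, char 'b'): match length 0
  offset=2 (pos 3, char 'a'): match length 0
  offset=3 (pos 2, char 'a'): match length 0
  offset=4 (pos 1, char 'c'): match length 1
  offset=5 (pos 0, char 'c'): match length 2
Longest match has length 2 at offset 5.
next_char = character at position 5 + 2 = 7 -> 'c'

Best match: offset=5, length=2 (matching 'cc' starting at position 0)
LZ77 triple: (5, 2, 'c')


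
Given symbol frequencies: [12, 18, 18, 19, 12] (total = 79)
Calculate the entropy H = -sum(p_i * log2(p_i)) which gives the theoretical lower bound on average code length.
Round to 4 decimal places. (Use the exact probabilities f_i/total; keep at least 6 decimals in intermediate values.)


Per-symbol terms -p_i * log2(p_i) with p_i = f_i/79:
  p = 12/79 = 0.151899: log2(p) = -2.718818, -p*log2(p) = 0.412985
  p = 18/79 = 0.227848: log2(p) = -2.133856, -p*log2(p) = 0.486195
  p = 18/79 = 0.227848: log2(p) = -2.133856, -p*log2(p) = 0.486195
  p = 19/79 = 0.240506: log2(p) = -2.055853, -p*log2(p) = 0.494446
  p = 12/79 = 0.151899: log2(p) = -2.718818, -p*log2(p) = 0.412985
H = 0.412985 + 0.486195 + 0.486195 + 0.494446 + 0.412985 = 2.292806

H = 2.2928 bits/symbol


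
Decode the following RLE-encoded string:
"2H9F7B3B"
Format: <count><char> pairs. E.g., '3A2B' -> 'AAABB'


Expanding each <count><char> pair:
  2H -> 'HH'
  9F -> 'FFFFFFFFF'
  7B -> 'BBBBBBB'
  3B -> 'BBB'

Decoded = HHFFFFFFFFFBBBBBBBBBB


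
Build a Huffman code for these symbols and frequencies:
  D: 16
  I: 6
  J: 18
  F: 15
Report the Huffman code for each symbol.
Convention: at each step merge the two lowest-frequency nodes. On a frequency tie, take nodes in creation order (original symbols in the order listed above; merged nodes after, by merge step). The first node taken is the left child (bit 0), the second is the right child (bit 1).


Huffman tree construction:
Step 1: Merge I(6) + F(15) = 21
Step 2: Merge D(16) + J(18) = 34
Step 3: Merge (I+F)(21) + (D+J)(34) = 55
Read each symbol's code off the tree from the root (left child = 0, right child = 1).

Codes:
  D: 10 (length 2)
  I: 00 (length 2)
  J: 11 (length 2)
  F: 01 (length 2)
Average code length: 110/55 = 2.0000 bits/symbol


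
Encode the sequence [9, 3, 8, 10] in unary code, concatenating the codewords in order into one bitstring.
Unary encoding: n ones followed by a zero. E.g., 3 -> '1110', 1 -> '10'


Encode each number as n ones followed by a terminating 0:
  9 -> 1111111110 (10 bits)
  3 -> 1110 (4 bits)
  8 -> 111111110 (9 bits)
  10 -> 11111111110 (11 bits)
Total length = 10 + 4 + 9 + 11 = 34 bits.

Unary([9, 3, 8, 10]) = 1111111110111011111111011111111110 (34 bits)


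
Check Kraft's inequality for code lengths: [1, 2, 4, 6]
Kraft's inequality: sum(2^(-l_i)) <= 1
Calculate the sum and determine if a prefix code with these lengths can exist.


Sum = 2^(-1) + 2^(-2) + 2^(-4) + 2^(-6)
    = 0.5 + 0.25 + 0.0625 + 0.015625
    = 53/64 = 0.828125
Since 0.828125 <= 1, Kraft's inequality IS satisfied.
A prefix code with these lengths CAN exist.

Kraft sum = 0.828125. Satisfied.


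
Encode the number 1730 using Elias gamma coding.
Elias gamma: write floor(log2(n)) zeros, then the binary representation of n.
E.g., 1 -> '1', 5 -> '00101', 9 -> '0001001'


num_bits = floor(log2(1730)) + 1 = 11
leading_zeros = num_bits - 1 = 10
binary(1730) = 11011000010

Elias gamma(1730) = '0000000000' + '11011000010' = 000000000011011000010 (21 bits)


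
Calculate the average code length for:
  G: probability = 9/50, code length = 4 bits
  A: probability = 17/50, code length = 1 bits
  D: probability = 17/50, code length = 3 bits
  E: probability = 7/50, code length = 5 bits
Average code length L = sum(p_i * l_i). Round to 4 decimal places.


Weighted contributions p_i * l_i:
  G: (9/50) * 4 = 36/50
  A: (17/50) * 1 = 17/50
  D: (17/50) * 3 = 51/50
  E: (7/50) * 5 = 35/50
Sum = (36 + 17 + 51 + 35)/50 = 139/50

L = 139/50 = 2.7800 bits/symbol


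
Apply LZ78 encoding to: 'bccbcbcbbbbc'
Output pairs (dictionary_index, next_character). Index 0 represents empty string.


LZ78 encoding steps:
Dictionary: {0: ''}
Step 1: w='' (idx 0), next='b' -> output (0, 'b'), add 'b' as idx 1
Step 2: w='' (idx 0), next='c' -> output (0, 'c'), add 'c' as idx 2
Step 3: w='c' (idx 2), next='b' -> output (2, 'b'), add 'cb' as idx 3
Step 4: w='cb' (idx 3), next='c' -> output (3, 'c'), add 'cbc' as idx 4
Step 5: w='b' (idx 1), next='b' -> output (1, 'b'), add 'bb' as idx 5
Step 6: w='bb' (idx 5), next='c' -> output (5, 'c'), add 'bbc' as idx 6


Encoded: [(0, 'b'), (0, 'c'), (2, 'b'), (3, 'c'), (1, 'b'), (5, 'c')]


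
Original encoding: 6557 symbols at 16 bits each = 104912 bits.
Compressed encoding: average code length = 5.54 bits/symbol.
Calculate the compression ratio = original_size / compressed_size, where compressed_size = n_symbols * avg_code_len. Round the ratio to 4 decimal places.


original_size = n_symbols * orig_bits = 6557 * 16 = 104912 bits
compressed_size = n_symbols * avg_code_len = 6557 * 5.54 = 36325.78 bits
ratio = original_size / compressed_size = 104912 / 36325.78 = 2.8881

Compression ratio = 2.8881


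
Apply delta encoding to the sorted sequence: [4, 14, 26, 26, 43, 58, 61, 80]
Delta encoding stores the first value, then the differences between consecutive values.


First value: 4
Deltas:
  14 - 4 = 10
  26 - 14 = 12
  26 - 26 = 0
  43 - 26 = 17
  58 - 43 = 15
  61 - 58 = 3
  80 - 61 = 19


Delta encoded: [4, 10, 12, 0, 17, 15, 3, 19]


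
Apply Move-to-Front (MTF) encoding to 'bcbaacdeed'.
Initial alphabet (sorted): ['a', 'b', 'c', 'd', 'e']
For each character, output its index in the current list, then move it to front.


MTF encoding:
'b': index 1 in ['a', 'b', 'c', 'd', 'e'] -> ['b', 'a', 'c', 'd', 'e']
'c': index 2 in ['b', 'a', 'c', 'd', 'e'] -> ['c', 'b', 'a', 'd', 'e']
'b': index 1 in ['c', 'b', 'a', 'd', 'e'] -> ['b', 'c', 'a', 'd', 'e']
'a': index 2 in ['b', 'c', 'a', 'd', 'e'] -> ['a', 'b', 'c', 'd', 'e']
'a': index 0 in ['a', 'b', 'c', 'd', 'e'] -> ['a', 'b', 'c', 'd', 'e']
'c': index 2 in ['a', 'b', 'c', 'd', 'e'] -> ['c', 'a', 'b', 'd', 'e']
'd': index 3 in ['c', 'a', 'b', 'd', 'e'] -> ['d', 'c', 'a', 'b', 'e']
'e': index 4 in ['d', 'c', 'a', 'b', 'e'] -> ['e', 'd', 'c', 'a', 'b']
'e': index 0 in ['e', 'd', 'c', 'a', 'b'] -> ['e', 'd', 'c', 'a', 'b']
'd': index 1 in ['e', 'd', 'c', 'a', 'b'] -> ['d', 'e', 'c', 'a', 'b']


Output: [1, 2, 1, 2, 0, 2, 3, 4, 0, 1]


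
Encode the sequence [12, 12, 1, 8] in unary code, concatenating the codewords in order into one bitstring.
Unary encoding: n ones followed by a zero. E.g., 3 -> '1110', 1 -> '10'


Encode each number as n ones followed by a terminating 0:
  12 -> 1111111111110 (13 bits)
  12 -> 1111111111110 (13 bits)
  1 -> 10 (2 bits)
  8 -> 111111110 (9 bits)
Total length = 13 + 13 + 2 + 9 = 37 bits.

Unary([12, 12, 1, 8]) = 1111111111110111111111111010111111110 (37 bits)


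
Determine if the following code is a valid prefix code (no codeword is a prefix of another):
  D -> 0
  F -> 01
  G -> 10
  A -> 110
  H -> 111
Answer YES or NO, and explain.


Checking each pair (does one codeword prefix another?):
  D='0' vs F='01': prefix -- VIOLATION

NO -- this is NOT a valid prefix code. D (0) is a prefix of F (01).
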